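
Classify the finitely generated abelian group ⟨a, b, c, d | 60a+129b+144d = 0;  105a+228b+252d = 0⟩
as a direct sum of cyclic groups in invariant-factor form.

rank_ℚ(R)=2; free=4−2=2
SNF(R) diag = [3, 9] → torsion [3, 9]

Answer: M ≅ ℤ^2 ⊕ ℤ/3 ⊕ ℤ/9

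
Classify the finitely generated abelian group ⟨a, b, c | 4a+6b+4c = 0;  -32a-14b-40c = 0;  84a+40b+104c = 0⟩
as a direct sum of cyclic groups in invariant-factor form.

Answer: M ≅ ℤ/2 ⊕ ℤ/4 ⊕ ℤ/4

Derivation:
rank_ℚ(R)=3; free=3−3=0
SNF(R) diag = [2, 4, 4] → torsion [2, 4, 4]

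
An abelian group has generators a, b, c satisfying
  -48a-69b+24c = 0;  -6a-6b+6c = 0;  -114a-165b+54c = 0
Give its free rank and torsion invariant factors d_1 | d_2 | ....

rank_ℚ(R)=3; free=3−3=0
SNF(R) diag = [3, 6, 12] → torsion [3, 6, 12]

Answer: M ≅ ℤ/3 ⊕ ℤ/6 ⊕ ℤ/12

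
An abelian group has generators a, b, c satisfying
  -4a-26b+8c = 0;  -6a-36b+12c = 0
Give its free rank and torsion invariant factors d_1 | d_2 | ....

Answer: M ≅ ℤ^1 ⊕ ℤ/2 ⊕ ℤ/6

Derivation:
rank_ℚ(R)=2; free=3−2=1
SNF(R) diag = [2, 6] → torsion [2, 6]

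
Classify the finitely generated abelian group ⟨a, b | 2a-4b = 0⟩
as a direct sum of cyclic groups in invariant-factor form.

Answer: M ≅ ℤ^1 ⊕ ℤ/2

Derivation:
rank_ℚ(R)=1; free=2−1=1
SNF(R) diag = [2] → torsion [2]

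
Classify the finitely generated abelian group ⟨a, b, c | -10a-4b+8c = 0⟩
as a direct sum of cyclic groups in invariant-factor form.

Answer: M ≅ ℤ^2 ⊕ ℤ/2

Derivation:
rank_ℚ(R)=1; free=3−1=2
SNF(R) diag = [2] → torsion [2]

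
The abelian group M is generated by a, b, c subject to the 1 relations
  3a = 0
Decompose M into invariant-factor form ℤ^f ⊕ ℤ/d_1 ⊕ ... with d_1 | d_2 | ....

rank_ℚ(R)=1; free=3−1=2
SNF(R) diag = [3] → torsion [3]

Answer: M ≅ ℤ^2 ⊕ ℤ/3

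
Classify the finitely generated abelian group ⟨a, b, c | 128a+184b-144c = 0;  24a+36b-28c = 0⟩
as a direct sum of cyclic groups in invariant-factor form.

rank_ℚ(R)=2; free=3−2=1
SNF(R) diag = [4, 8] → torsion [4, 8]

Answer: M ≅ ℤ^1 ⊕ ℤ/4 ⊕ ℤ/8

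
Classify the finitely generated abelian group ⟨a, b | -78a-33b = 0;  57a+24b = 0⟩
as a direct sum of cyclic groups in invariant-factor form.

Answer: M ≅ ℤ/3 ⊕ ℤ/3

Derivation:
rank_ℚ(R)=2; free=2−2=0
SNF(R) diag = [3, 3] → torsion [3, 3]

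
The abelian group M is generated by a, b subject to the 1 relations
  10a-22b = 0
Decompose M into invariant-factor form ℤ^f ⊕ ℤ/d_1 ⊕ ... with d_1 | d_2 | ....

rank_ℚ(R)=1; free=2−1=1
SNF(R) diag = [2] → torsion [2]

Answer: M ≅ ℤ^1 ⊕ ℤ/2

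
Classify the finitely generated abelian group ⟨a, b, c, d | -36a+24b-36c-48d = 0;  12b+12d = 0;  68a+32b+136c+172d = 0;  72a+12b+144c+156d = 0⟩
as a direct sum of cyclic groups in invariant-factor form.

Answer: M ≅ ℤ/4 ⊕ ℤ/12 ⊕ ℤ/36 ⊕ ℤ/72

Derivation:
rank_ℚ(R)=4; free=4−4=0
SNF(R) diag = [4, 12, 36, 72] → torsion [4, 12, 36, 72]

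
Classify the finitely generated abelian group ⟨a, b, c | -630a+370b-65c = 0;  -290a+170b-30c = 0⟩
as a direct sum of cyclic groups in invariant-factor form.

Answer: M ≅ ℤ^1 ⊕ ℤ/5 ⊕ ℤ/10

Derivation:
rank_ℚ(R)=2; free=3−2=1
SNF(R) diag = [5, 10] → torsion [5, 10]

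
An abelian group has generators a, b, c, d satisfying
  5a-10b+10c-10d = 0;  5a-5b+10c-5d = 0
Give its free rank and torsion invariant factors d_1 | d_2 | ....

Answer: M ≅ ℤ^2 ⊕ ℤ/5 ⊕ ℤ/5

Derivation:
rank_ℚ(R)=2; free=4−2=2
SNF(R) diag = [5, 5] → torsion [5, 5]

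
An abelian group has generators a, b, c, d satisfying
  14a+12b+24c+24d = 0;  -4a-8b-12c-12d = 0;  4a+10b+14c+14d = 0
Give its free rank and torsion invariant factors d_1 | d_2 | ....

Answer: M ≅ ℤ^1 ⊕ ℤ/2 ⊕ ℤ/2 ⊕ ℤ/4

Derivation:
rank_ℚ(R)=3; free=4−3=1
SNF(R) diag = [2, 2, 4] → torsion [2, 2, 4]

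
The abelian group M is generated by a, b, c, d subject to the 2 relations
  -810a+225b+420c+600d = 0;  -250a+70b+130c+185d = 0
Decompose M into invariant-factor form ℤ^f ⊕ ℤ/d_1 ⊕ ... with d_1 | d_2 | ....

Answer: M ≅ ℤ^2 ⊕ ℤ/5 ⊕ ℤ/15

Derivation:
rank_ℚ(R)=2; free=4−2=2
SNF(R) diag = [5, 15] → torsion [5, 15]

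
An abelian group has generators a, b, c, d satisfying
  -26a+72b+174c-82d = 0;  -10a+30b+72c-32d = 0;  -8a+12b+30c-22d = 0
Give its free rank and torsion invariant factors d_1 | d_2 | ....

Answer: M ≅ ℤ^1 ⊕ ℤ/2 ⊕ ℤ/6 ⊕ ℤ/6

Derivation:
rank_ℚ(R)=3; free=4−3=1
SNF(R) diag = [2, 6, 6] → torsion [2, 6, 6]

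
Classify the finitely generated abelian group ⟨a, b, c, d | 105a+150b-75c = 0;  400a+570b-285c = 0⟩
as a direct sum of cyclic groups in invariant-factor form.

rank_ℚ(R)=2; free=4−2=2
SNF(R) diag = [5, 15] → torsion [5, 15]

Answer: M ≅ ℤ^2 ⊕ ℤ/5 ⊕ ℤ/15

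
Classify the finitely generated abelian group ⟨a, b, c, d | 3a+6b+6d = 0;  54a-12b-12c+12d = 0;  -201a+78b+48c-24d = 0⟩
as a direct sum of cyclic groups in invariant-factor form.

Answer: M ≅ ℤ^1 ⊕ ℤ/3 ⊕ ℤ/6 ⊕ ℤ/12

Derivation:
rank_ℚ(R)=3; free=4−3=1
SNF(R) diag = [3, 6, 12] → torsion [3, 6, 12]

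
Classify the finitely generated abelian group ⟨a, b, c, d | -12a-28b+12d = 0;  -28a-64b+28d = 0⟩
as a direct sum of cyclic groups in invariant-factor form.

Answer: M ≅ ℤ^2 ⊕ ℤ/4 ⊕ ℤ/4

Derivation:
rank_ℚ(R)=2; free=4−2=2
SNF(R) diag = [4, 4] → torsion [4, 4]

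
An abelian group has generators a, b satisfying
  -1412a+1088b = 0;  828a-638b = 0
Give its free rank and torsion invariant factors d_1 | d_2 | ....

rank_ℚ(R)=2; free=2−2=0
SNF(R) diag = [2, 4] → torsion [2, 4]

Answer: M ≅ ℤ/2 ⊕ ℤ/4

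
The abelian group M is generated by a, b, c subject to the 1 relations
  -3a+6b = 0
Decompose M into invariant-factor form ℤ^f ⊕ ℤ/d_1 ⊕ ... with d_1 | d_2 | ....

Answer: M ≅ ℤ^2 ⊕ ℤ/3

Derivation:
rank_ℚ(R)=1; free=3−1=2
SNF(R) diag = [3] → torsion [3]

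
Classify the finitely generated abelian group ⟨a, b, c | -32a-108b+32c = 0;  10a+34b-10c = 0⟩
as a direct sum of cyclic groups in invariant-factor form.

rank_ℚ(R)=2; free=3−2=1
SNF(R) diag = [2, 4] → torsion [2, 4]

Answer: M ≅ ℤ^1 ⊕ ℤ/2 ⊕ ℤ/4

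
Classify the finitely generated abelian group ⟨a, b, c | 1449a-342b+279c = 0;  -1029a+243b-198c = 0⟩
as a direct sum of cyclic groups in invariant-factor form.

rank_ℚ(R)=2; free=3−2=1
SNF(R) diag = [3, 9] → torsion [3, 9]

Answer: M ≅ ℤ^1 ⊕ ℤ/3 ⊕ ℤ/9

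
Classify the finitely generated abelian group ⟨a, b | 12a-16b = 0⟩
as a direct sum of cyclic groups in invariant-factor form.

Answer: M ≅ ℤ^1 ⊕ ℤ/4

Derivation:
rank_ℚ(R)=1; free=2−1=1
SNF(R) diag = [4] → torsion [4]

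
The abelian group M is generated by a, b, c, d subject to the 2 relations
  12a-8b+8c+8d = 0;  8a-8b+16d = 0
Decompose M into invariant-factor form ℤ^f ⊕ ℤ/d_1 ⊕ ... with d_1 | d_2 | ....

Answer: M ≅ ℤ^2 ⊕ ℤ/4 ⊕ ℤ/8

Derivation:
rank_ℚ(R)=2; free=4−2=2
SNF(R) diag = [4, 8] → torsion [4, 8]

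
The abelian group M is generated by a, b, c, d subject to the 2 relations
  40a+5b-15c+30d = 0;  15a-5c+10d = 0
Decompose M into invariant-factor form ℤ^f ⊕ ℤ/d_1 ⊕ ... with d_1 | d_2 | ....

rank_ℚ(R)=2; free=4−2=2
SNF(R) diag = [5, 5] → torsion [5, 5]

Answer: M ≅ ℤ^2 ⊕ ℤ/5 ⊕ ℤ/5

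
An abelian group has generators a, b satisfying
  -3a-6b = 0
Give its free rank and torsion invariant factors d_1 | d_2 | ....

Answer: M ≅ ℤ^1 ⊕ ℤ/3

Derivation:
rank_ℚ(R)=1; free=2−1=1
SNF(R) diag = [3] → torsion [3]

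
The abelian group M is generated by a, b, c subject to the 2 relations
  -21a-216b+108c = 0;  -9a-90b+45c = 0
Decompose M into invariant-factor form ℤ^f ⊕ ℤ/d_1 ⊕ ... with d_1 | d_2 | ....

Answer: M ≅ ℤ^1 ⊕ ℤ/3 ⊕ ℤ/9

Derivation:
rank_ℚ(R)=2; free=3−2=1
SNF(R) diag = [3, 9] → torsion [3, 9]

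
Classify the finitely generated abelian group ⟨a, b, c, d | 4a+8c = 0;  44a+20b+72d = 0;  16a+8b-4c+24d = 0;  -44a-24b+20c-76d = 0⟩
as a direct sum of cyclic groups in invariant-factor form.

rank_ℚ(R)=4; free=4−4=0
SNF(R) diag = [4, 4, 4, 4] → torsion [4, 4, 4, 4]

Answer: M ≅ ℤ/4 ⊕ ℤ/4 ⊕ ℤ/4 ⊕ ℤ/4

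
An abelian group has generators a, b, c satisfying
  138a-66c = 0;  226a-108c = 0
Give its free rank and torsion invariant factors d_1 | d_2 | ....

rank_ℚ(R)=2; free=3−2=1
SNF(R) diag = [2, 6] → torsion [2, 6]

Answer: M ≅ ℤ^1 ⊕ ℤ/2 ⊕ ℤ/6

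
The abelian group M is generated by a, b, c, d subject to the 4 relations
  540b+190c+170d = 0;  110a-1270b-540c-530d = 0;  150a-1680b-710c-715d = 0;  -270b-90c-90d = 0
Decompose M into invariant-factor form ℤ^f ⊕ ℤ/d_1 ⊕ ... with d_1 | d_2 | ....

rank_ℚ(R)=4; free=4−4=0
SNF(R) diag = [5, 10, 30, 90] → torsion [5, 10, 30, 90]

Answer: M ≅ ℤ/5 ⊕ ℤ/10 ⊕ ℤ/30 ⊕ ℤ/90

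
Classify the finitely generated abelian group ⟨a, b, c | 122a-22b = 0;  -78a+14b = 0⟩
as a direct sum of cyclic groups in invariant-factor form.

Answer: M ≅ ℤ^1 ⊕ ℤ/2 ⊕ ℤ/4

Derivation:
rank_ℚ(R)=2; free=3−2=1
SNF(R) diag = [2, 4] → torsion [2, 4]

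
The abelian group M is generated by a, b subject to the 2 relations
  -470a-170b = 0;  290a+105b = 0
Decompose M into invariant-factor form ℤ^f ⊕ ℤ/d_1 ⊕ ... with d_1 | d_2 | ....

rank_ℚ(R)=2; free=2−2=0
SNF(R) diag = [5, 10] → torsion [5, 10]

Answer: M ≅ ℤ/5 ⊕ ℤ/10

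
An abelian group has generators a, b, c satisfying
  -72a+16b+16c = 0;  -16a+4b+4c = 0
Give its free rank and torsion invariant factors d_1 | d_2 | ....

rank_ℚ(R)=2; free=3−2=1
SNF(R) diag = [4, 8] → torsion [4, 8]

Answer: M ≅ ℤ^1 ⊕ ℤ/4 ⊕ ℤ/8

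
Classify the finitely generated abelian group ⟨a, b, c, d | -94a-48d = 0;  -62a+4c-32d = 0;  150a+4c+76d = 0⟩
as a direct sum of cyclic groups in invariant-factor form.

rank_ℚ(R)=3; free=4−3=1
SNF(R) diag = [2, 4, 12] → torsion [2, 4, 12]

Answer: M ≅ ℤ^1 ⊕ ℤ/2 ⊕ ℤ/4 ⊕ ℤ/12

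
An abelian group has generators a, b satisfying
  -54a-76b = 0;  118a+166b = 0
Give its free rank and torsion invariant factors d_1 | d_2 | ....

rank_ℚ(R)=2; free=2−2=0
SNF(R) diag = [2, 2] → torsion [2, 2]

Answer: M ≅ ℤ/2 ⊕ ℤ/2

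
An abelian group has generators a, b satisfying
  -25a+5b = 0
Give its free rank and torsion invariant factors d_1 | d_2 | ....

Answer: M ≅ ℤ^1 ⊕ ℤ/5

Derivation:
rank_ℚ(R)=1; free=2−1=1
SNF(R) diag = [5] → torsion [5]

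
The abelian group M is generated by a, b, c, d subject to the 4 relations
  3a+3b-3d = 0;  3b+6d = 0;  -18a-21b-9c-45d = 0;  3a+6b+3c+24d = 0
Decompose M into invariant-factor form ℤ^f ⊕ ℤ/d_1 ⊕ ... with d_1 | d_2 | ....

Answer: M ≅ ℤ/3 ⊕ ℤ/3 ⊕ ℤ/3 ⊕ ℤ/6

Derivation:
rank_ℚ(R)=4; free=4−4=0
SNF(R) diag = [3, 3, 3, 6] → torsion [3, 3, 3, 6]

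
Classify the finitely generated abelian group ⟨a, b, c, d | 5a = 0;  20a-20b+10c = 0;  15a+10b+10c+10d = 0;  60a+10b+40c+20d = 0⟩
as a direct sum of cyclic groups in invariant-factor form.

Answer: M ≅ ℤ/5 ⊕ ℤ/10 ⊕ ℤ/10 ⊕ ℤ/30

Derivation:
rank_ℚ(R)=4; free=4−4=0
SNF(R) diag = [5, 10, 10, 30] → torsion [5, 10, 10, 30]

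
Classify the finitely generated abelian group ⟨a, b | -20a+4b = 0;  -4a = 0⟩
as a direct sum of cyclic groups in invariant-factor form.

Answer: M ≅ ℤ/4 ⊕ ℤ/4

Derivation:
rank_ℚ(R)=2; free=2−2=0
SNF(R) diag = [4, 4] → torsion [4, 4]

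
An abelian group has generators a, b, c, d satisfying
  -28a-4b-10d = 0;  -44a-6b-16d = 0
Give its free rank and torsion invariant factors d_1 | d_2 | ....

Answer: M ≅ ℤ^2 ⊕ ℤ/2 ⊕ ℤ/2

Derivation:
rank_ℚ(R)=2; free=4−2=2
SNF(R) diag = [2, 2] → torsion [2, 2]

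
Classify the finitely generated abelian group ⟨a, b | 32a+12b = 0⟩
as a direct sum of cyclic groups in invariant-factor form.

rank_ℚ(R)=1; free=2−1=1
SNF(R) diag = [4] → torsion [4]

Answer: M ≅ ℤ^1 ⊕ ℤ/4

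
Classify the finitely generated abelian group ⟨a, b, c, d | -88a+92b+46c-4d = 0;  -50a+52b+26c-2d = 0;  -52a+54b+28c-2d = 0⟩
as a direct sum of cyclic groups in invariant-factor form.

Answer: M ≅ ℤ^1 ⊕ ℤ/2 ⊕ ℤ/2 ⊕ ℤ/6

Derivation:
rank_ℚ(R)=3; free=4−3=1
SNF(R) diag = [2, 2, 6] → torsion [2, 2, 6]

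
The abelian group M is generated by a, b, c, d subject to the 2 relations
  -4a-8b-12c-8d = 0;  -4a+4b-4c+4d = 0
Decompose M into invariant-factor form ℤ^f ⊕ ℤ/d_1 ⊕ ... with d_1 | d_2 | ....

Answer: M ≅ ℤ^2 ⊕ ℤ/4 ⊕ ℤ/4

Derivation:
rank_ℚ(R)=2; free=4−2=2
SNF(R) diag = [4, 4] → torsion [4, 4]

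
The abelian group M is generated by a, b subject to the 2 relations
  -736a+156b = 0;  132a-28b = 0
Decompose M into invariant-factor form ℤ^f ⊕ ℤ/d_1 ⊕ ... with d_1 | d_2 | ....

rank_ℚ(R)=2; free=2−2=0
SNF(R) diag = [4, 4] → torsion [4, 4]

Answer: M ≅ ℤ/4 ⊕ ℤ/4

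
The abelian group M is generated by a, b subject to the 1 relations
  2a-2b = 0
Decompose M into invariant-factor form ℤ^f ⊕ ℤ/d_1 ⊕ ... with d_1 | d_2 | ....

rank_ℚ(R)=1; free=2−1=1
SNF(R) diag = [2] → torsion [2]

Answer: M ≅ ℤ^1 ⊕ ℤ/2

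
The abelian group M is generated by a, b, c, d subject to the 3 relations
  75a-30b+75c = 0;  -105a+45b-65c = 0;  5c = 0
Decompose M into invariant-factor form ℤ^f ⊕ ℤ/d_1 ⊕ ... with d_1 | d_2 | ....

rank_ℚ(R)=3; free=4−3=1
SNF(R) diag = [5, 15, 15] → torsion [5, 15, 15]

Answer: M ≅ ℤ^1 ⊕ ℤ/5 ⊕ ℤ/15 ⊕ ℤ/15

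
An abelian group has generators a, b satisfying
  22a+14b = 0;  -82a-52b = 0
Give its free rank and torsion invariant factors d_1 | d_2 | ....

Answer: M ≅ ℤ/2 ⊕ ℤ/2

Derivation:
rank_ℚ(R)=2; free=2−2=0
SNF(R) diag = [2, 2] → torsion [2, 2]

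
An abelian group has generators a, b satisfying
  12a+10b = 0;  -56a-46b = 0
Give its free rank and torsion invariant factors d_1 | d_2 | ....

rank_ℚ(R)=2; free=2−2=0
SNF(R) diag = [2, 4] → torsion [2, 4]

Answer: M ≅ ℤ/2 ⊕ ℤ/4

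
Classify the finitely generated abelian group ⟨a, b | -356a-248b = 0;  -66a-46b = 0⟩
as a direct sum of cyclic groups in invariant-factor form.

rank_ℚ(R)=2; free=2−2=0
SNF(R) diag = [2, 4] → torsion [2, 4]

Answer: M ≅ ℤ/2 ⊕ ℤ/4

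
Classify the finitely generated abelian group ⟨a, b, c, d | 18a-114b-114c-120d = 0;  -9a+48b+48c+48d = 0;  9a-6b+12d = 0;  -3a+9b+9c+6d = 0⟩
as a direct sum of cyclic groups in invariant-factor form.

rank_ℚ(R)=4; free=4−4=0
SNF(R) diag = [3, 3, 6, 12] → torsion [3, 3, 6, 12]

Answer: M ≅ ℤ/3 ⊕ ℤ/3 ⊕ ℤ/6 ⊕ ℤ/12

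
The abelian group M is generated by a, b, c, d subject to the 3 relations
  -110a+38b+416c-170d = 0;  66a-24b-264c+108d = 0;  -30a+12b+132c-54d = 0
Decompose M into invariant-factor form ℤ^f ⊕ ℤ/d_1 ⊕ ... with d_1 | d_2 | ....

rank_ℚ(R)=3; free=4−3=1
SNF(R) diag = [2, 6, 6] → torsion [2, 6, 6]

Answer: M ≅ ℤ^1 ⊕ ℤ/2 ⊕ ℤ/6 ⊕ ℤ/6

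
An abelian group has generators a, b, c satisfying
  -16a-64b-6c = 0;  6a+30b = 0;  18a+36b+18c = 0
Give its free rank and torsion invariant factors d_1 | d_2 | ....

Answer: M ≅ ℤ/2 ⊕ ℤ/6 ⊕ ℤ/18

Derivation:
rank_ℚ(R)=3; free=3−3=0
SNF(R) diag = [2, 6, 18] → torsion [2, 6, 18]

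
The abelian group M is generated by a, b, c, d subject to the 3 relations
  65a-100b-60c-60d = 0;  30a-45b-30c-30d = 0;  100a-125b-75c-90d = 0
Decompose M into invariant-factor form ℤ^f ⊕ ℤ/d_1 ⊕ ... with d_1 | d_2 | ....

Answer: M ≅ ℤ^1 ⊕ ℤ/5 ⊕ ℤ/15 ⊕ ℤ/15

Derivation:
rank_ℚ(R)=3; free=4−3=1
SNF(R) diag = [5, 15, 15] → torsion [5, 15, 15]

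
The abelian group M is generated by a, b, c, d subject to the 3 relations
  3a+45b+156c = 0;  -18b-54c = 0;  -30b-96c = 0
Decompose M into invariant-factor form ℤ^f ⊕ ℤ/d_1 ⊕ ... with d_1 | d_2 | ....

rank_ℚ(R)=3; free=4−3=1
SNF(R) diag = [3, 6, 18] → torsion [3, 6, 18]

Answer: M ≅ ℤ^1 ⊕ ℤ/3 ⊕ ℤ/6 ⊕ ℤ/18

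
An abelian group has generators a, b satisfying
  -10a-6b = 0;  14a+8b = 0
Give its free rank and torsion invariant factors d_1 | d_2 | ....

Answer: M ≅ ℤ/2 ⊕ ℤ/2

Derivation:
rank_ℚ(R)=2; free=2−2=0
SNF(R) diag = [2, 2] → torsion [2, 2]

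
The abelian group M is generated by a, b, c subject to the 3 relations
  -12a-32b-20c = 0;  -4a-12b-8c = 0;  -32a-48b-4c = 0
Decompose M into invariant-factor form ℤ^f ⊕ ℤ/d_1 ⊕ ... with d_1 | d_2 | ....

rank_ℚ(R)=3; free=3−3=0
SNF(R) diag = [4, 4, 12] → torsion [4, 4, 12]

Answer: M ≅ ℤ/4 ⊕ ℤ/4 ⊕ ℤ/12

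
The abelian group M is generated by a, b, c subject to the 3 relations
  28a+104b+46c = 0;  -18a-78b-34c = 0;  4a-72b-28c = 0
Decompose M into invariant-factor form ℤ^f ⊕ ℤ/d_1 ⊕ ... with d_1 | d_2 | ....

rank_ℚ(R)=3; free=3−3=0
SNF(R) diag = [2, 2, 4] → torsion [2, 2, 4]

Answer: M ≅ ℤ/2 ⊕ ℤ/2 ⊕ ℤ/4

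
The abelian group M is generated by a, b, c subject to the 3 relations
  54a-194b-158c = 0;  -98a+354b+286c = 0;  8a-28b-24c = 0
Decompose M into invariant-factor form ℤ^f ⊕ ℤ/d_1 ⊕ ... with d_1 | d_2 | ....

Answer: M ≅ ℤ/2 ⊕ ℤ/4 ⊕ ℤ/4

Derivation:
rank_ℚ(R)=3; free=3−3=0
SNF(R) diag = [2, 4, 4] → torsion [2, 4, 4]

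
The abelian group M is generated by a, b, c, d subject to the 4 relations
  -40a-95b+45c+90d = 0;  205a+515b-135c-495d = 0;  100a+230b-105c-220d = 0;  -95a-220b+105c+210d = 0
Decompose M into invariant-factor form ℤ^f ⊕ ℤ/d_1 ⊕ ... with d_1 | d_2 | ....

rank_ℚ(R)=4; free=4−4=0
SNF(R) diag = [5, 5, 15, 45] → torsion [5, 5, 15, 45]

Answer: M ≅ ℤ/5 ⊕ ℤ/5 ⊕ ℤ/15 ⊕ ℤ/45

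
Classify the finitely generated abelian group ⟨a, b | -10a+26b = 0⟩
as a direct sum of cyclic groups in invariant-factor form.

rank_ℚ(R)=1; free=2−1=1
SNF(R) diag = [2] → torsion [2]

Answer: M ≅ ℤ^1 ⊕ ℤ/2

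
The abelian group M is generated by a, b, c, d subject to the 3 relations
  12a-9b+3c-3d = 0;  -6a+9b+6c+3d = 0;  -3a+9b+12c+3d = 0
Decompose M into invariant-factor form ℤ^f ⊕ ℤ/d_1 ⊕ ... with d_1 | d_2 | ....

rank_ℚ(R)=3; free=4−3=1
SNF(R) diag = [3, 3, 3] → torsion [3, 3, 3]

Answer: M ≅ ℤ^1 ⊕ ℤ/3 ⊕ ℤ/3 ⊕ ℤ/3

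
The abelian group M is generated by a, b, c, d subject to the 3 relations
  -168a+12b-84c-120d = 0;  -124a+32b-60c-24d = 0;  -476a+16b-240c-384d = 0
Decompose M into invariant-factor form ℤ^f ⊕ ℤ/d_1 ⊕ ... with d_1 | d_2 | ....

rank_ℚ(R)=3; free=4−3=1
SNF(R) diag = [4, 12, 36] → torsion [4, 12, 36]

Answer: M ≅ ℤ^1 ⊕ ℤ/4 ⊕ ℤ/12 ⊕ ℤ/36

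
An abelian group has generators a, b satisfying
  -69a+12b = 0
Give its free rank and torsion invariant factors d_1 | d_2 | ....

Answer: M ≅ ℤ^1 ⊕ ℤ/3

Derivation:
rank_ℚ(R)=1; free=2−1=1
SNF(R) diag = [3] → torsion [3]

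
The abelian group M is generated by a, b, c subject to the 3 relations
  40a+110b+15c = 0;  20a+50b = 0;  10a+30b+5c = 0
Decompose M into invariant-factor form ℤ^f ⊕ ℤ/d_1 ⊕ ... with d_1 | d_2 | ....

rank_ℚ(R)=3; free=3−3=0
SNF(R) diag = [5, 10, 10] → torsion [5, 10, 10]

Answer: M ≅ ℤ/5 ⊕ ℤ/10 ⊕ ℤ/10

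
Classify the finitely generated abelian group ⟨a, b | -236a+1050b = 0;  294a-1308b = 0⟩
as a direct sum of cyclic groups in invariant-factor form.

Answer: M ≅ ℤ/2 ⊕ ℤ/6

Derivation:
rank_ℚ(R)=2; free=2−2=0
SNF(R) diag = [2, 6] → torsion [2, 6]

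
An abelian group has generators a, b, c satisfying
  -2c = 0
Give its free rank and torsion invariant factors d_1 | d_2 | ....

Answer: M ≅ ℤ^2 ⊕ ℤ/2

Derivation:
rank_ℚ(R)=1; free=3−1=2
SNF(R) diag = [2] → torsion [2]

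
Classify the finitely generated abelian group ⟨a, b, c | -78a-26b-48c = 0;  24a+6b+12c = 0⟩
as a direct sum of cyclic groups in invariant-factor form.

rank_ℚ(R)=2; free=3−2=1
SNF(R) diag = [2, 6] → torsion [2, 6]

Answer: M ≅ ℤ^1 ⊕ ℤ/2 ⊕ ℤ/6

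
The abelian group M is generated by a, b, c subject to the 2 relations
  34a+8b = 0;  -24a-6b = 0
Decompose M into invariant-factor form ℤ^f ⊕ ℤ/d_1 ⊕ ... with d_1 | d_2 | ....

rank_ℚ(R)=2; free=3−2=1
SNF(R) diag = [2, 6] → torsion [2, 6]

Answer: M ≅ ℤ^1 ⊕ ℤ/2 ⊕ ℤ/6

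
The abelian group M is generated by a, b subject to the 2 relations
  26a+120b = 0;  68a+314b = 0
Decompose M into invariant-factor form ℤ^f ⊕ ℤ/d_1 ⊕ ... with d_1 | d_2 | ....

rank_ℚ(R)=2; free=2−2=0
SNF(R) diag = [2, 2] → torsion [2, 2]

Answer: M ≅ ℤ/2 ⊕ ℤ/2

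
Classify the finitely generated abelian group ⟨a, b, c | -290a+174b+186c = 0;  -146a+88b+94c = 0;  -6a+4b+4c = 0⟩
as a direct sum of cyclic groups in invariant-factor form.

Answer: M ≅ ℤ/2 ⊕ ℤ/2 ⊕ ℤ/6

Derivation:
rank_ℚ(R)=3; free=3−3=0
SNF(R) diag = [2, 2, 6] → torsion [2, 2, 6]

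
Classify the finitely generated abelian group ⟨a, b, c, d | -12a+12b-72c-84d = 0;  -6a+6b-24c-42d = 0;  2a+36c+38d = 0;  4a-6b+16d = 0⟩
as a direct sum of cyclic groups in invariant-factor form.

Answer: M ≅ ℤ/2 ⊕ ℤ/6 ⊕ ℤ/12 ⊕ ℤ/24

Derivation:
rank_ℚ(R)=4; free=4−4=0
SNF(R) diag = [2, 6, 12, 24] → torsion [2, 6, 12, 24]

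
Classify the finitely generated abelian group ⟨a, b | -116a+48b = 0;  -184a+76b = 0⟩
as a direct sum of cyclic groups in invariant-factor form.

rank_ℚ(R)=2; free=2−2=0
SNF(R) diag = [4, 4] → torsion [4, 4]

Answer: M ≅ ℤ/4 ⊕ ℤ/4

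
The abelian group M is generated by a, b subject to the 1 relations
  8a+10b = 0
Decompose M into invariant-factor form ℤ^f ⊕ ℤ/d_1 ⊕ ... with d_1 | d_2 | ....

rank_ℚ(R)=1; free=2−1=1
SNF(R) diag = [2] → torsion [2]

Answer: M ≅ ℤ^1 ⊕ ℤ/2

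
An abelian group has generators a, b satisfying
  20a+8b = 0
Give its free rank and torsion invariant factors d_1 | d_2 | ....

rank_ℚ(R)=1; free=2−1=1
SNF(R) diag = [4] → torsion [4]

Answer: M ≅ ℤ^1 ⊕ ℤ/4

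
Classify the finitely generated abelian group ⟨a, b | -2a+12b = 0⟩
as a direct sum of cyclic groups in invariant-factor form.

rank_ℚ(R)=1; free=2−1=1
SNF(R) diag = [2] → torsion [2]

Answer: M ≅ ℤ^1 ⊕ ℤ/2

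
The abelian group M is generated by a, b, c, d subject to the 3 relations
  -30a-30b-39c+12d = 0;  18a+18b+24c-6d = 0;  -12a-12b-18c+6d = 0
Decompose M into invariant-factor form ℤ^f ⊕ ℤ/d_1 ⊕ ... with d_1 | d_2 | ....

rank_ℚ(R)=3; free=4−3=1
SNF(R) diag = [3, 6, 6] → torsion [3, 6, 6]

Answer: M ≅ ℤ^1 ⊕ ℤ/3 ⊕ ℤ/6 ⊕ ℤ/6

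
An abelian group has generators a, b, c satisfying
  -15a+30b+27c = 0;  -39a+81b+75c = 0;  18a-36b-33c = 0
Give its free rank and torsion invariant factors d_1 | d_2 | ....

Answer: M ≅ ℤ/3 ⊕ ℤ/3 ⊕ ℤ/3

Derivation:
rank_ℚ(R)=3; free=3−3=0
SNF(R) diag = [3, 3, 3] → torsion [3, 3, 3]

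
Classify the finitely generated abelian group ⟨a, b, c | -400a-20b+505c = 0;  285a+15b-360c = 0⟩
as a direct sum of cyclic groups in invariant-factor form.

Answer: M ≅ ℤ^1 ⊕ ℤ/5 ⊕ ℤ/15

Derivation:
rank_ℚ(R)=2; free=3−2=1
SNF(R) diag = [5, 15] → torsion [5, 15]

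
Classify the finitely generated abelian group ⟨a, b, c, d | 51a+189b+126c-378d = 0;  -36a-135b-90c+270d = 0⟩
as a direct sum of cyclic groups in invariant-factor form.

Answer: M ≅ ℤ^2 ⊕ ℤ/3 ⊕ ℤ/9

Derivation:
rank_ℚ(R)=2; free=4−2=2
SNF(R) diag = [3, 9] → torsion [3, 9]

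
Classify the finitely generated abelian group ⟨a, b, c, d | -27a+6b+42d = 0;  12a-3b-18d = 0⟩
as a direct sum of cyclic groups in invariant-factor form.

rank_ℚ(R)=2; free=4−2=2
SNF(R) diag = [3, 3] → torsion [3, 3]

Answer: M ≅ ℤ^2 ⊕ ℤ/3 ⊕ ℤ/3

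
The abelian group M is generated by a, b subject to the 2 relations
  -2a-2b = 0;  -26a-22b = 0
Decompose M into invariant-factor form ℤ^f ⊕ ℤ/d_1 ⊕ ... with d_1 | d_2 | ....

Answer: M ≅ ℤ/2 ⊕ ℤ/4

Derivation:
rank_ℚ(R)=2; free=2−2=0
SNF(R) diag = [2, 4] → torsion [2, 4]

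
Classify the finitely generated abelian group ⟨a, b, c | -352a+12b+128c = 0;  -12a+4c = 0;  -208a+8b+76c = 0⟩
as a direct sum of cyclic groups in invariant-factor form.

Answer: M ≅ ℤ/4 ⊕ ℤ/4 ⊕ ℤ/4

Derivation:
rank_ℚ(R)=3; free=3−3=0
SNF(R) diag = [4, 4, 4] → torsion [4, 4, 4]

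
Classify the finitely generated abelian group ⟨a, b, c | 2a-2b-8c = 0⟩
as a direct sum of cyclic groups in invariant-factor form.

Answer: M ≅ ℤ^2 ⊕ ℤ/2

Derivation:
rank_ℚ(R)=1; free=3−1=2
SNF(R) diag = [2] → torsion [2]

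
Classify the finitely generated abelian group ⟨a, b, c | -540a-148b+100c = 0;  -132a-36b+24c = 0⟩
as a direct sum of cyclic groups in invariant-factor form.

Answer: M ≅ ℤ^1 ⊕ ℤ/4 ⊕ ℤ/12

Derivation:
rank_ℚ(R)=2; free=3−2=1
SNF(R) diag = [4, 12] → torsion [4, 12]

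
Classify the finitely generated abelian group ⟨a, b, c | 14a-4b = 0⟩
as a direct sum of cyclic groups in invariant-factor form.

rank_ℚ(R)=1; free=3−1=2
SNF(R) diag = [2] → torsion [2]

Answer: M ≅ ℤ^2 ⊕ ℤ/2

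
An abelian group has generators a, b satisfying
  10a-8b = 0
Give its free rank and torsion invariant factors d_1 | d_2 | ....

rank_ℚ(R)=1; free=2−1=1
SNF(R) diag = [2] → torsion [2]

Answer: M ≅ ℤ^1 ⊕ ℤ/2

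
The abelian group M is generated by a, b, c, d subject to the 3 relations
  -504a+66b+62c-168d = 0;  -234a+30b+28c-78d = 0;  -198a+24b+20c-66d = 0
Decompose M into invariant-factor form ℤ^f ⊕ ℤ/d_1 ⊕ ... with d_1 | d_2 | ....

Answer: M ≅ ℤ^1 ⊕ ℤ/2 ⊕ ℤ/6 ⊕ ℤ/18

Derivation:
rank_ℚ(R)=3; free=4−3=1
SNF(R) diag = [2, 6, 18] → torsion [2, 6, 18]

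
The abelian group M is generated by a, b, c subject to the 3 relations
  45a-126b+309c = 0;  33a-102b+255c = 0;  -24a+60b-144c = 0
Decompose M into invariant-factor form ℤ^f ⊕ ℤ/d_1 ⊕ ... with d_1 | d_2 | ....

Answer: M ≅ ℤ/3 ⊕ ℤ/6 ⊕ ℤ/12

Derivation:
rank_ℚ(R)=3; free=3−3=0
SNF(R) diag = [3, 6, 12] → torsion [3, 6, 12]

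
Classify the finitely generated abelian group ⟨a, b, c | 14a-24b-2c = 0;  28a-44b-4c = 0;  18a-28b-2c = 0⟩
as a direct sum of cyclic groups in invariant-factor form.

Answer: M ≅ ℤ/2 ⊕ ℤ/4 ⊕ ℤ/4

Derivation:
rank_ℚ(R)=3; free=3−3=0
SNF(R) diag = [2, 4, 4] → torsion [2, 4, 4]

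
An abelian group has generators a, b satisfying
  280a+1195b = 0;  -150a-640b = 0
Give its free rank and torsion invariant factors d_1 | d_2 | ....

Answer: M ≅ ℤ/5 ⊕ ℤ/10

Derivation:
rank_ℚ(R)=2; free=2−2=0
SNF(R) diag = [5, 10] → torsion [5, 10]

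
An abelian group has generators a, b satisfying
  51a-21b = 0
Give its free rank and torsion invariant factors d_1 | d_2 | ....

Answer: M ≅ ℤ^1 ⊕ ℤ/3

Derivation:
rank_ℚ(R)=1; free=2−1=1
SNF(R) diag = [3] → torsion [3]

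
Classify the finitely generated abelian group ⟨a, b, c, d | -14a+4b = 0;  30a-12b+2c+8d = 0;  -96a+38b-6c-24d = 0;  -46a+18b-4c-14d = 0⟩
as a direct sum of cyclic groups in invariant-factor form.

Answer: M ≅ ℤ/2 ⊕ ℤ/2 ⊕ ℤ/2 ⊕ ℤ/2

Derivation:
rank_ℚ(R)=4; free=4−4=0
SNF(R) diag = [2, 2, 2, 2] → torsion [2, 2, 2, 2]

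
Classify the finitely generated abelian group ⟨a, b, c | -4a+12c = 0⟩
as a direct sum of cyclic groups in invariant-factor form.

Answer: M ≅ ℤ^2 ⊕ ℤ/4

Derivation:
rank_ℚ(R)=1; free=3−1=2
SNF(R) diag = [4] → torsion [4]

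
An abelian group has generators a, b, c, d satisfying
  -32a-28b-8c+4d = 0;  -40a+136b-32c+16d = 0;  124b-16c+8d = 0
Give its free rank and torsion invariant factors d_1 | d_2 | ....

Answer: M ≅ ℤ^1 ⊕ ℤ/4 ⊕ ℤ/4 ⊕ ℤ/8

Derivation:
rank_ℚ(R)=3; free=4−3=1
SNF(R) diag = [4, 4, 8] → torsion [4, 4, 8]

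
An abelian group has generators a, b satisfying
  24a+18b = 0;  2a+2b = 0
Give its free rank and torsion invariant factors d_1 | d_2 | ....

Answer: M ≅ ℤ/2 ⊕ ℤ/6

Derivation:
rank_ℚ(R)=2; free=2−2=0
SNF(R) diag = [2, 6] → torsion [2, 6]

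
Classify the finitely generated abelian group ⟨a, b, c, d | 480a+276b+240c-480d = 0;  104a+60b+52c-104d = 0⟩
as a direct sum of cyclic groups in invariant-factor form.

rank_ℚ(R)=2; free=4−2=2
SNF(R) diag = [4, 12] → torsion [4, 12]

Answer: M ≅ ℤ^2 ⊕ ℤ/4 ⊕ ℤ/12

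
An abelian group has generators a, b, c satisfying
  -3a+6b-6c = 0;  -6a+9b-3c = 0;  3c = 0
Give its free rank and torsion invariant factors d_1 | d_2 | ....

rank_ℚ(R)=3; free=3−3=0
SNF(R) diag = [3, 3, 3] → torsion [3, 3, 3]

Answer: M ≅ ℤ/3 ⊕ ℤ/3 ⊕ ℤ/3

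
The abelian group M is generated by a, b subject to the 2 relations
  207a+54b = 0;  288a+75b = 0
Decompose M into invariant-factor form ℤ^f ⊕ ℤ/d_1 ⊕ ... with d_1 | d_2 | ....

Answer: M ≅ ℤ/3 ⊕ ℤ/9

Derivation:
rank_ℚ(R)=2; free=2−2=0
SNF(R) diag = [3, 9] → torsion [3, 9]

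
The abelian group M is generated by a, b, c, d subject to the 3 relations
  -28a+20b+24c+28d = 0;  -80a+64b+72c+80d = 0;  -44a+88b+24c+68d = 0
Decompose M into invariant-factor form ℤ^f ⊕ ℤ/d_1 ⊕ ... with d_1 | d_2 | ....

Answer: M ≅ ℤ^1 ⊕ ℤ/4 ⊕ ℤ/12 ⊕ ℤ/24

Derivation:
rank_ℚ(R)=3; free=4−3=1
SNF(R) diag = [4, 12, 24] → torsion [4, 12, 24]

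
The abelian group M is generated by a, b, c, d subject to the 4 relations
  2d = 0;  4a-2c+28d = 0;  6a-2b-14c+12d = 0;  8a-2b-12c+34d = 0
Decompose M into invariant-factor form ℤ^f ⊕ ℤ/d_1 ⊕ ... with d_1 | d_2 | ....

rank_ℚ(R)=4; free=4−4=0
SNF(R) diag = [2, 2, 2, 6] → torsion [2, 2, 2, 6]

Answer: M ≅ ℤ/2 ⊕ ℤ/2 ⊕ ℤ/2 ⊕ ℤ/6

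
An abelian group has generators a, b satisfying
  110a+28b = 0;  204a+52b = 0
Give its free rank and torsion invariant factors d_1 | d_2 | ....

rank_ℚ(R)=2; free=2−2=0
SNF(R) diag = [2, 4] → torsion [2, 4]

Answer: M ≅ ℤ/2 ⊕ ℤ/4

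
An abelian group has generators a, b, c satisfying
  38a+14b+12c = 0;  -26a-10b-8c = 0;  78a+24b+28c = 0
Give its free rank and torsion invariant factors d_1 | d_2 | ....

rank_ℚ(R)=3; free=3−3=0
SNF(R) diag = [2, 2, 4] → torsion [2, 2, 4]

Answer: M ≅ ℤ/2 ⊕ ℤ/2 ⊕ ℤ/4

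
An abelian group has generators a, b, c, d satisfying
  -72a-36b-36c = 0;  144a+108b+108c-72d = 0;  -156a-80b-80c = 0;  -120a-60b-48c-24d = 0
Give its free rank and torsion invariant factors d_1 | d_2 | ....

Answer: M ≅ ℤ/4 ⊕ ℤ/12 ⊕ ℤ/36 ⊕ ℤ/72

Derivation:
rank_ℚ(R)=4; free=4−4=0
SNF(R) diag = [4, 12, 36, 72] → torsion [4, 12, 36, 72]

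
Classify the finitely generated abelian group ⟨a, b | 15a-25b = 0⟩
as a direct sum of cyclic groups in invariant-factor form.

rank_ℚ(R)=1; free=2−1=1
SNF(R) diag = [5] → torsion [5]

Answer: M ≅ ℤ^1 ⊕ ℤ/5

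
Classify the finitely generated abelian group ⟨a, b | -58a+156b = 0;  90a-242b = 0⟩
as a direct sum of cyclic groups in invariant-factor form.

Answer: M ≅ ℤ/2 ⊕ ℤ/2

Derivation:
rank_ℚ(R)=2; free=2−2=0
SNF(R) diag = [2, 2] → torsion [2, 2]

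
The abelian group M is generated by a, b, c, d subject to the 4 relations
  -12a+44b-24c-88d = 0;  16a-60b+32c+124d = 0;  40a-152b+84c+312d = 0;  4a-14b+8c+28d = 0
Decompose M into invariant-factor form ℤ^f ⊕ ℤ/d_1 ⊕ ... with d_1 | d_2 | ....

rank_ℚ(R)=4; free=4−4=0
SNF(R) diag = [2, 4, 4, 4] → torsion [2, 4, 4, 4]

Answer: M ≅ ℤ/2 ⊕ ℤ/4 ⊕ ℤ/4 ⊕ ℤ/4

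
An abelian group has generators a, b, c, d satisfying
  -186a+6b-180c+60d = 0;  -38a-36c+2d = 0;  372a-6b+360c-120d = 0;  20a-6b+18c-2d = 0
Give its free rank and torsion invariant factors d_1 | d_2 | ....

Answer: M ≅ ℤ/2 ⊕ ℤ/6 ⊕ ℤ/18 ⊕ ℤ/54

Derivation:
rank_ℚ(R)=4; free=4−4=0
SNF(R) diag = [2, 6, 18, 54] → torsion [2, 6, 18, 54]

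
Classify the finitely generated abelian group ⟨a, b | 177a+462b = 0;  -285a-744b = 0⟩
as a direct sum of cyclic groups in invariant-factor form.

Answer: M ≅ ℤ/3 ⊕ ℤ/6

Derivation:
rank_ℚ(R)=2; free=2−2=0
SNF(R) diag = [3, 6] → torsion [3, 6]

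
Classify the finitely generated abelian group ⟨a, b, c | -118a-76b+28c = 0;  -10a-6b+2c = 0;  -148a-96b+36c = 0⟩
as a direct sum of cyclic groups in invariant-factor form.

Answer: M ≅ ℤ/2 ⊕ ℤ/2 ⊕ ℤ/4

Derivation:
rank_ℚ(R)=3; free=3−3=0
SNF(R) diag = [2, 2, 4] → torsion [2, 2, 4]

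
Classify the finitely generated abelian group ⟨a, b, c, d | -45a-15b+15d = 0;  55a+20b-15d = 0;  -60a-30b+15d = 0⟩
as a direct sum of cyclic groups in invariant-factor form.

Answer: M ≅ ℤ^1 ⊕ ℤ/5 ⊕ ℤ/15 ⊕ ℤ/15

Derivation:
rank_ℚ(R)=3; free=4−3=1
SNF(R) diag = [5, 15, 15] → torsion [5, 15, 15]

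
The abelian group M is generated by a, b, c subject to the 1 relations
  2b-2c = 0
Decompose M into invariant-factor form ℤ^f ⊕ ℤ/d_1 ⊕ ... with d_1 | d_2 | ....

Answer: M ≅ ℤ^2 ⊕ ℤ/2

Derivation:
rank_ℚ(R)=1; free=3−1=2
SNF(R) diag = [2] → torsion [2]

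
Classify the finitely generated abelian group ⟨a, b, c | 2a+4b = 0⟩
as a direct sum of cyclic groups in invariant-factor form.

Answer: M ≅ ℤ^2 ⊕ ℤ/2

Derivation:
rank_ℚ(R)=1; free=3−1=2
SNF(R) diag = [2] → torsion [2]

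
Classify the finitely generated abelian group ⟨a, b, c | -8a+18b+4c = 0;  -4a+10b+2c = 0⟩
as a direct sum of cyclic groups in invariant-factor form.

Answer: M ≅ ℤ^1 ⊕ ℤ/2 ⊕ ℤ/2

Derivation:
rank_ℚ(R)=2; free=3−2=1
SNF(R) diag = [2, 2] → torsion [2, 2]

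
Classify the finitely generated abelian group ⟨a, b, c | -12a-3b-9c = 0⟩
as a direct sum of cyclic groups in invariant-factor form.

Answer: M ≅ ℤ^2 ⊕ ℤ/3

Derivation:
rank_ℚ(R)=1; free=3−1=2
SNF(R) diag = [3] → torsion [3]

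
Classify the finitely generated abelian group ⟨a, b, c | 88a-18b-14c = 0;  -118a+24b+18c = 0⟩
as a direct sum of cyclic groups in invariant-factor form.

rank_ℚ(R)=2; free=3−2=1
SNF(R) diag = [2, 2] → torsion [2, 2]

Answer: M ≅ ℤ^1 ⊕ ℤ/2 ⊕ ℤ/2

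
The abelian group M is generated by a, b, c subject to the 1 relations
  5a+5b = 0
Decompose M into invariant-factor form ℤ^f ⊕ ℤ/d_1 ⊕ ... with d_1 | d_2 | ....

rank_ℚ(R)=1; free=3−1=2
SNF(R) diag = [5] → torsion [5]

Answer: M ≅ ℤ^2 ⊕ ℤ/5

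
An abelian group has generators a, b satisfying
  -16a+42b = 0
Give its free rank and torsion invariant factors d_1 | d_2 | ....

Answer: M ≅ ℤ^1 ⊕ ℤ/2

Derivation:
rank_ℚ(R)=1; free=2−1=1
SNF(R) diag = [2] → torsion [2]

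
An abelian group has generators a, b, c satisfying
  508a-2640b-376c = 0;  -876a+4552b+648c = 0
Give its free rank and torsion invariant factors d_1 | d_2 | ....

Answer: M ≅ ℤ^1 ⊕ ℤ/4 ⊕ ℤ/8

Derivation:
rank_ℚ(R)=2; free=3−2=1
SNF(R) diag = [4, 8] → torsion [4, 8]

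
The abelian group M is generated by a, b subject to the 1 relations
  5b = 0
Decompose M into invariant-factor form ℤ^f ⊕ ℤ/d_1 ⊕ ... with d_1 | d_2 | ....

Answer: M ≅ ℤ^1 ⊕ ℤ/5

Derivation:
rank_ℚ(R)=1; free=2−1=1
SNF(R) diag = [5] → torsion [5]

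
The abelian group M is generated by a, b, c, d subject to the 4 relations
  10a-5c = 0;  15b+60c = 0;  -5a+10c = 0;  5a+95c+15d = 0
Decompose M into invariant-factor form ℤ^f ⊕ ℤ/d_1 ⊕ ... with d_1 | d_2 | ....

Answer: M ≅ ℤ/5 ⊕ ℤ/15 ⊕ ℤ/15 ⊕ ℤ/15

Derivation:
rank_ℚ(R)=4; free=4−4=0
SNF(R) diag = [5, 15, 15, 15] → torsion [5, 15, 15, 15]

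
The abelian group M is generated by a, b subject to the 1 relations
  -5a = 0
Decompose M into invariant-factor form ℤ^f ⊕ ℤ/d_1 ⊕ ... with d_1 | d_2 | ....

rank_ℚ(R)=1; free=2−1=1
SNF(R) diag = [5] → torsion [5]

Answer: M ≅ ℤ^1 ⊕ ℤ/5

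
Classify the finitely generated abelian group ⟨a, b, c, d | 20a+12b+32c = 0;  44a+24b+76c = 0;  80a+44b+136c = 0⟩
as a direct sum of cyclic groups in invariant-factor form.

rank_ℚ(R)=3; free=4−3=1
SNF(R) diag = [4, 4, 4] → torsion [4, 4, 4]

Answer: M ≅ ℤ^1 ⊕ ℤ/4 ⊕ ℤ/4 ⊕ ℤ/4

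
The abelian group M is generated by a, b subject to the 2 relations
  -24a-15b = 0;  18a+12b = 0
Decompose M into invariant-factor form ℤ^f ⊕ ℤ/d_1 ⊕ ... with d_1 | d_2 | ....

Answer: M ≅ ℤ/3 ⊕ ℤ/6

Derivation:
rank_ℚ(R)=2; free=2−2=0
SNF(R) diag = [3, 6] → torsion [3, 6]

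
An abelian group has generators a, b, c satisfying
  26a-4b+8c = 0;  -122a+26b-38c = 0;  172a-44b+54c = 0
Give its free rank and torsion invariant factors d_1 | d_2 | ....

rank_ℚ(R)=3; free=3−3=0
SNF(R) diag = [2, 2, 2] → torsion [2, 2, 2]

Answer: M ≅ ℤ/2 ⊕ ℤ/2 ⊕ ℤ/2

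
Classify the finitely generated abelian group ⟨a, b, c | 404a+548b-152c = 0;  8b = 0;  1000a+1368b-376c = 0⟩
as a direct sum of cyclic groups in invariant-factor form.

rank_ℚ(R)=3; free=3−3=0
SNF(R) diag = [4, 8, 24] → torsion [4, 8, 24]

Answer: M ≅ ℤ/4 ⊕ ℤ/8 ⊕ ℤ/24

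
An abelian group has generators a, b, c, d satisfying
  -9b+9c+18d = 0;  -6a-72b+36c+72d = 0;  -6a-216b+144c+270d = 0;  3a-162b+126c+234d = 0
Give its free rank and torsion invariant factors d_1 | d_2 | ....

Answer: M ≅ ℤ/3 ⊕ ℤ/9 ⊕ ℤ/18 ⊕ ℤ/36

Derivation:
rank_ℚ(R)=4; free=4−4=0
SNF(R) diag = [3, 9, 18, 36] → torsion [3, 9, 18, 36]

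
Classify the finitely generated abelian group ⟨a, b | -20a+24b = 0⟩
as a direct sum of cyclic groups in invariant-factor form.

rank_ℚ(R)=1; free=2−1=1
SNF(R) diag = [4] → torsion [4]

Answer: M ≅ ℤ^1 ⊕ ℤ/4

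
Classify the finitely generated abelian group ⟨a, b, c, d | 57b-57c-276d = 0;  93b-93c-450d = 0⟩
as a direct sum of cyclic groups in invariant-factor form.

rank_ℚ(R)=2; free=4−2=2
SNF(R) diag = [3, 6] → torsion [3, 6]

Answer: M ≅ ℤ^2 ⊕ ℤ/3 ⊕ ℤ/6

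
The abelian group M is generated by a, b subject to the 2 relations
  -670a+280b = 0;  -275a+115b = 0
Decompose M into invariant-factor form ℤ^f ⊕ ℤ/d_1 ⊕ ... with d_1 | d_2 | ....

rank_ℚ(R)=2; free=2−2=0
SNF(R) diag = [5, 10] → torsion [5, 10]

Answer: M ≅ ℤ/5 ⊕ ℤ/10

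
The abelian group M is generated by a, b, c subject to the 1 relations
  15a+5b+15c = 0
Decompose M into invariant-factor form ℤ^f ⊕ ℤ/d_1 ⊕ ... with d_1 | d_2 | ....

rank_ℚ(R)=1; free=3−1=2
SNF(R) diag = [5] → torsion [5]

Answer: M ≅ ℤ^2 ⊕ ℤ/5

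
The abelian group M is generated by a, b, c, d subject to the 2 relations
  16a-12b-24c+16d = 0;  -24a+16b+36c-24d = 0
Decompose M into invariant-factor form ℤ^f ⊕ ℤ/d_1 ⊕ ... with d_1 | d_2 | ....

Answer: M ≅ ℤ^2 ⊕ ℤ/4 ⊕ ℤ/4

Derivation:
rank_ℚ(R)=2; free=4−2=2
SNF(R) diag = [4, 4] → torsion [4, 4]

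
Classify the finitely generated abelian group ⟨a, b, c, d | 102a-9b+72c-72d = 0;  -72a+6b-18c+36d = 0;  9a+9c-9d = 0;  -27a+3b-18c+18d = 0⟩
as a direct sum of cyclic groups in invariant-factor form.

rank_ℚ(R)=4; free=4−4=0
SNF(R) diag = [3, 3, 9, 18] → torsion [3, 3, 9, 18]

Answer: M ≅ ℤ/3 ⊕ ℤ/3 ⊕ ℤ/9 ⊕ ℤ/18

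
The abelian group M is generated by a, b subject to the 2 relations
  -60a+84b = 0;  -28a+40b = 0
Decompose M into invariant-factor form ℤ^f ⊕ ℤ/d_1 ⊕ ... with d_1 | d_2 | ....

Answer: M ≅ ℤ/4 ⊕ ℤ/12

Derivation:
rank_ℚ(R)=2; free=2−2=0
SNF(R) diag = [4, 12] → torsion [4, 12]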